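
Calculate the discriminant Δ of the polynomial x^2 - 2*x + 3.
Δ = -8

For a quadratic a x^2 + b x + c the discriminant is Δ = b^2 - 4ac = (-2)^2 - 4*(1)*(3) = 4 - (12) = -8.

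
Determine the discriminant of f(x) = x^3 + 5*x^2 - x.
Δ = 29

For x^3 + a x^2 + b x + c the discriminant is Δ = 18 a b c - 4 a^3 c + a^2 b^2 - 4 b^3 - 27 c^2.
Plug a = 5, b = -1, c = 0:
  18*(5)*(-1)*(0) - 4*(5)^3*(0) + (5)^2*(-1)^2 - 4*(-1)^3 - 27*(0)^2
  = 0 + (0) + 25 + (4) + (0)
  = 29.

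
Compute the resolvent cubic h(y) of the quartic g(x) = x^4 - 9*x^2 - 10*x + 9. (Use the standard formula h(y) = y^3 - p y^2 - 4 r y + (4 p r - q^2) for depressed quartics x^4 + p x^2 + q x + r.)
h(y) = y^3 + 9*y^2 - 36*y - 424

Identify coefficients: p = -9, q = -10, r = 9.
Plug into h(y) = y^3 - p y^2 - 4 r y + (4 p r - q^2):
  h(y) = y^3 - (-9) y^2 - 4*(9) y + (4*(-9)*(9) - (-10)^2)
       = y^3 + (9) y^2 + (-36) y + (-424).
Simplifying: h(y) = y^3 + 9*y^2 - 36*y - 424.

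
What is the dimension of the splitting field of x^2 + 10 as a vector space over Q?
[K:Q] = 2

The discriminant of x^2 + (0)*x + (10) is b^2 - 4c = 0 - (40) = -40. Since -40 is not a perfect square in Q, the polynomial is irreducible over Q. Its two roots generate a degree-2 extension, so [K:Q] = 2.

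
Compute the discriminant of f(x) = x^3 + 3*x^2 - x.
Δ = 13

For x^3 + a x^2 + b x + c the discriminant is Δ = 18 a b c - 4 a^3 c + a^2 b^2 - 4 b^3 - 27 c^2.
Plug a = 3, b = -1, c = 0:
  18*(3)*(-1)*(0) - 4*(3)^3*(0) + (3)^2*(-1)^2 - 4*(-1)^3 - 27*(0)^2
  = 0 + (0) + 9 + (4) + (0)
  = 13.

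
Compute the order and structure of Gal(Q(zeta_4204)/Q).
|Gal(Q(zeta_4204)/Q)| = phi(4204) = 2100; group ≅ (Z/4204Z)^* ≅ Z/2Z × Z/1050Z

The n-th cyclotomic polynomial Φ_4204(x) is the minimal polynomial of zeta_4204 over Q and has degree phi(4204) = 2100. So Q(zeta_4204) is a degree-2100 Galois extension with Galois group (Z/4204Z)^*. By CRT, (Z/4204Z)^* ≅ (Z/4Z)^* × (Z/1051Z)^*. Each prime-power unit group is (Z/4Z)^* ≅ Z/2Z; (Z/1051Z)^* ≅ Z/1050Z. Hence Gal(Q(zeta_4204)/Q) ≅ Z/2Z × Z/1050Z.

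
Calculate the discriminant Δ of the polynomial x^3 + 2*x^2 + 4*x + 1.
Δ = -107

For x^3 + a x^2 + b x + c the discriminant is Δ = 18 a b c - 4 a^3 c + a^2 b^2 - 4 b^3 - 27 c^2.
Plug a = 2, b = 4, c = 1:
  18*(2)*(4)*(1) - 4*(2)^3*(1) + (2)^2*(4)^2 - 4*(4)^3 - 27*(1)^2
  = 144 + (-32) + 64 + (-256) + (-27)
  = -107.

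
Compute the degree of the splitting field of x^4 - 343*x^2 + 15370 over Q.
[K:Q] = 4

f factors as (x^2 - 53)(x^2 - 290); the splitting field is K = Q(sqrt(53), sqrt(290)). Since 53, 290, and 15370 are all non-squares in Q, the three subfields Q(sqrt(53)), Q(sqrt(290)), Q(sqrt(15370)) are distinct degree-2 extensions, so [K:Q] = 4 (Klein four Galois group).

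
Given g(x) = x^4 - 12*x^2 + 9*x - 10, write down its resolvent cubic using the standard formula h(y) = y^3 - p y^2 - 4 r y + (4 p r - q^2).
h(y) = y^3 + 12*y^2 + 40*y + 399

Identify coefficients: p = -12, q = 9, r = -10.
Plug into h(y) = y^3 - p y^2 - 4 r y + (4 p r - q^2):
  h(y) = y^3 - (-12) y^2 - 4*(-10) y + (4*(-12)*(-10) - (9)^2)
       = y^3 + (12) y^2 + (40) y + (399).
Simplifying: h(y) = y^3 + 12*y^2 + 40*y + 399.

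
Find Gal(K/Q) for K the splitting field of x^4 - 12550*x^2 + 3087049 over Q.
Gal(K/Q) = Z/2Z (cyclic of order 2)

f factors as (x^2 - 12299)(x^2 - 251), so the splitting field is K = Q(sqrt(12299), sqrt(251)). The squarefree part of 12299 is 251 and the squarefree part of 251 is also 251, so sqrt(12299) and sqrt(251) are both rational multiples of sqrt(251). Hence Q(sqrt(12299)) = Q(sqrt(251)) = Q(sqrt(251)), and the splitting field collapses to a single degree-2 extension with Galois group Z/2Z.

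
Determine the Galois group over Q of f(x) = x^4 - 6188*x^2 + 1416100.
Gal(K/Q) = Z/2Z (cyclic of order 2)

f factors as (x^2 - 5950)(x^2 - 238), so the splitting field is K = Q(sqrt(5950), sqrt(238)). The squarefree part of 5950 is 238 and the squarefree part of 238 is also 238, so sqrt(5950) and sqrt(238) are both rational multiples of sqrt(238). Hence Q(sqrt(5950)) = Q(sqrt(238)) = Q(sqrt(238)), and the splitting field collapses to a single degree-2 extension with Galois group Z/2Z.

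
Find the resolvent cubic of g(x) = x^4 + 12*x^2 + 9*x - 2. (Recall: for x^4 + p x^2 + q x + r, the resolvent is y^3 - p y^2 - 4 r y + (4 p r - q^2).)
h(y) = y^3 - 12*y^2 + 8*y - 177

Identify coefficients: p = 12, q = 9, r = -2.
Plug into h(y) = y^3 - p y^2 - 4 r y + (4 p r - q^2):
  h(y) = y^3 - (12) y^2 - 4*(-2) y + (4*(12)*(-2) - (9)^2)
       = y^3 + (-12) y^2 + (8) y + (-177).
Simplifying: h(y) = y^3 - 12*y^2 + 8*y - 177.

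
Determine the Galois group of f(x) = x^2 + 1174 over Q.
Gal(K/Q) = Z/2Z (cyclic of order 2)

x^2 + 1174 is irreducible over Q since -1174 is not a rational square. The splitting field Q(sqrt(-1174)) has degree 2 over Q, and its unique nontrivial automorphism is sqrt(-1174) ↦ -sqrt(-1174). Hence Gal(Q(sqrt(-1174))/Q) = Z/2Z.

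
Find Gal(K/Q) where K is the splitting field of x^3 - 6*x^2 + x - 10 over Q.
Gal(K/Q) = S_3 (symmetric group of order 6)

Compute the discriminant of x^3 + (-6)*x^2 + (1)*x + (-10): Δ = -10228. Since Δ is not a rational square, the Galois group is not contained in A_3; it must be the full S_3 (irreducibility of the cubic rules out anything smaller).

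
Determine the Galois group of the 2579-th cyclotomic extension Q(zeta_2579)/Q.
|Gal(Q(zeta_2579)/Q)| = phi(2579) = 2578; group ≅ (Z/2579Z)^* ≅ Z/2578Z

The n-th cyclotomic polynomial Φ_2579(x) is the minimal polynomial of zeta_2579 over Q and has degree phi(2579) = 2578. So Q(zeta_2579) is a degree-2578 Galois extension with Galois group (Z/2579Z)^*. (Z/2579Z)^* is cyclic since 2579 is an odd prime power (or 4). Hence Gal(Q(zeta_2579)/Q) ≅ Z/2578Z.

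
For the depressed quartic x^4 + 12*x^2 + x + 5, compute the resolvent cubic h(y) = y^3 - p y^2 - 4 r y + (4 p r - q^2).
h(y) = y^3 - 12*y^2 - 20*y + 239

Identify coefficients: p = 12, q = 1, r = 5.
Plug into h(y) = y^3 - p y^2 - 4 r y + (4 p r - q^2):
  h(y) = y^3 - (12) y^2 - 4*(5) y + (4*(12)*(5) - (1)^2)
       = y^3 + (-12) y^2 + (-20) y + (239).
Simplifying: h(y) = y^3 - 12*y^2 - 20*y + 239.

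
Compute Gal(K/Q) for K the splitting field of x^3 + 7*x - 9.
Gal(K/Q) = S_3 (symmetric group of order 6)

Compute the discriminant of x^3 + (0)*x^2 + (7)*x + (-9): Δ = -3559. Since Δ is not a rational square, the Galois group is not contained in A_3; it must be the full S_3 (irreducibility of the cubic rules out anything smaller).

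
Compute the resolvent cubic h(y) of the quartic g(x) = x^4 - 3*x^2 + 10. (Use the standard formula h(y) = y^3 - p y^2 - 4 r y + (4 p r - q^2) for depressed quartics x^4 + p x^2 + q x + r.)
h(y) = y^3 + 3*y^2 - 40*y - 120

Identify coefficients: p = -3, q = 0, r = 10.
Plug into h(y) = y^3 - p y^2 - 4 r y + (4 p r - q^2):
  h(y) = y^3 - (-3) y^2 - 4*(10) y + (4*(-3)*(10) - (0)^2)
       = y^3 + (3) y^2 + (-40) y + (-120).
Simplifying: h(y) = y^3 + 3*y^2 - 40*y - 120.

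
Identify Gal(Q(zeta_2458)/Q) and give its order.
|Gal(Q(zeta_2458)/Q)| = phi(2458) = 1228; group ≅ (Z/2458Z)^* ≅ Z/1228Z

The n-th cyclotomic polynomial Φ_2458(x) is the minimal polynomial of zeta_2458 over Q and has degree phi(2458) = 1228. So Q(zeta_2458) is a degree-1228 Galois extension with Galois group (Z/2458Z)^*. By CRT, (Z/2458Z)^* ≅ (Z/2Z)^* × (Z/1229Z)^*. Each prime-power unit group is (Z/2Z)^* ≅ trivial group (order 1); (Z/1229Z)^* ≅ Z/1228Z. Hence Gal(Q(zeta_2458)/Q) ≅ Z/1228Z.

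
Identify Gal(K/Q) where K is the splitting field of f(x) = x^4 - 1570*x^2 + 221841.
Gal(K/Q) = Z/2Z (cyclic of order 2)

f factors as (x^2 - 157)(x^2 - 1413), so the splitting field is K = Q(sqrt(157), sqrt(1413)). The squarefree part of 157 is 157 and the squarefree part of 1413 is also 157, so sqrt(157) and sqrt(1413) are both rational multiples of sqrt(157). Hence Q(sqrt(157)) = Q(sqrt(1413)) = Q(sqrt(157)), and the splitting field collapses to a single degree-2 extension with Galois group Z/2Z.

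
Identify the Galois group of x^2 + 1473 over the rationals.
Gal(K/Q) = Z/2Z (cyclic of order 2)

x^2 + 1473 is irreducible over Q since -1473 is not a rational square. The splitting field Q(sqrt(-1473)) has degree 2 over Q, and its unique nontrivial automorphism is sqrt(-1473) ↦ -sqrt(-1473). Hence Gal(Q(sqrt(-1473))/Q) = Z/2Z.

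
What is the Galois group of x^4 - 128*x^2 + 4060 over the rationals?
Gal(K/Q) = V_4 (Klein four-group, Z/2Z × Z/2Z)

f factors as (x^2 - 70)(x^2 - 58), so the splitting field is K = Q(sqrt(70), sqrt(58)). The elements 70, 58, 4060 are all non-squares in Q, so sqrt(70) and sqrt(58) generate independent quadratic extensions. Thus [K:Q] = 4 and Gal(K/Q) is generated by the two order-2 automorphisms sqrt(70) ↦ -sqrt(70) and sqrt(58) ↦ -sqrt(58), giving V_4.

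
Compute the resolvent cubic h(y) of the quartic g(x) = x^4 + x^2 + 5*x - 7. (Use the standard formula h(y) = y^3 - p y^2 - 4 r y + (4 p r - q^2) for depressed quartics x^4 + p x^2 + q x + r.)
h(y) = y^3 - y^2 + 28*y - 53

Identify coefficients: p = 1, q = 5, r = -7.
Plug into h(y) = y^3 - p y^2 - 4 r y + (4 p r - q^2):
  h(y) = y^3 - (1) y^2 - 4*(-7) y + (4*(1)*(-7) - (5)^2)
       = y^3 + (-1) y^2 + (28) y + (-53).
Simplifying: h(y) = y^3 - y^2 + 28*y - 53.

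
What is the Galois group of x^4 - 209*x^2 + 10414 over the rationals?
Gal(K/Q) = V_4 (Klein four-group, Z/2Z × Z/2Z)

f factors as (x^2 - 127)(x^2 - 82), so the splitting field is K = Q(sqrt(127), sqrt(82)). The elements 127, 82, 10414 are all non-squares in Q, so sqrt(127) and sqrt(82) generate independent quadratic extensions. Thus [K:Q] = 4 and Gal(K/Q) is generated by the two order-2 automorphisms sqrt(127) ↦ -sqrt(127) and sqrt(82) ↦ -sqrt(82), giving V_4.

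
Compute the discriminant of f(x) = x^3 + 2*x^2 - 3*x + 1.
Δ = -23

For x^3 + a x^2 + b x + c the discriminant is Δ = 18 a b c - 4 a^3 c + a^2 b^2 - 4 b^3 - 27 c^2.
Plug a = 2, b = -3, c = 1:
  18*(2)*(-3)*(1) - 4*(2)^3*(1) + (2)^2*(-3)^2 - 4*(-3)^3 - 27*(1)^2
  = -108 + (-32) + 36 + (108) + (-27)
  = -23.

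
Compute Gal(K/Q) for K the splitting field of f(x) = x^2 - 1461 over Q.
Gal(K/Q) = Z/2Z (cyclic of order 2)

x^2 - 1461 is irreducible over Q since 1461 is not a rational square. The splitting field Q(sqrt(1461)) has degree 2 over Q, and its unique nontrivial automorphism is sqrt(1461) ↦ -sqrt(1461). Hence Gal(Q(sqrt(1461))/Q) = Z/2Z.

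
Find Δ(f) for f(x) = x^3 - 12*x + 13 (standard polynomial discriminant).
Δ = 2349

For a depressed cubic x^3 + p x + q the discriminant is Δ = -4 p^3 - 27 q^2 = -4*(-12)^3 - 27*(13)^2 = 6912 - 4563 = 2349.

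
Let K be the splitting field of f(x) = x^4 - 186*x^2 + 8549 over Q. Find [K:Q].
[K:Q] = 4

f factors as (x^2 - 83)(x^2 - 103); the splitting field is K = Q(sqrt(83), sqrt(103)). Since 83, 103, and 8549 are all non-squares in Q, the three subfields Q(sqrt(83)), Q(sqrt(103)), Q(sqrt(8549)) are distinct degree-2 extensions, so [K:Q] = 4 (Klein four Galois group).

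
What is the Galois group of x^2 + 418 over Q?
Gal(K/Q) = Z/2Z (cyclic of order 2)

x^2 + 418 is irreducible over Q since -418 is not a rational square. The splitting field Q(sqrt(-418)) has degree 2 over Q, and its unique nontrivial automorphism is sqrt(-418) ↦ -sqrt(-418). Hence Gal(Q(sqrt(-418))/Q) = Z/2Z.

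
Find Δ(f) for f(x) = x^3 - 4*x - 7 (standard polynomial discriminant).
Δ = -1067

For a depressed cubic x^3 + p x + q the discriminant is Δ = -4 p^3 - 27 q^2 = -4*(-4)^3 - 27*(-7)^2 = 256 - 1323 = -1067.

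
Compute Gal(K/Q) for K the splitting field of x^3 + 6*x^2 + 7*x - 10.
Gal(K/Q) = S_3 (symmetric group of order 6)

Compute the discriminant of x^3 + (6)*x^2 + (7)*x + (-10): Δ = -1228. Since Δ is not a rational square, the Galois group is not contained in A_3; it must be the full S_3 (irreducibility of the cubic rules out anything smaller).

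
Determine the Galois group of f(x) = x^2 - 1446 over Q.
Gal(K/Q) = Z/2Z (cyclic of order 2)

x^2 - 1446 is irreducible over Q since 1446 is not a rational square. The splitting field Q(sqrt(1446)) has degree 2 over Q, and its unique nontrivial automorphism is sqrt(1446) ↦ -sqrt(1446). Hence Gal(Q(sqrt(1446))/Q) = Z/2Z.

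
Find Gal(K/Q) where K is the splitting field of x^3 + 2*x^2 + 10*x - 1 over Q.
Gal(K/Q) = S_3 (symmetric group of order 6)

Compute the discriminant of x^3 + (2)*x^2 + (10)*x + (-1): Δ = -3955. Since Δ is not a rational square, the Galois group is not contained in A_3; it must be the full S_3 (irreducibility of the cubic rules out anything smaller).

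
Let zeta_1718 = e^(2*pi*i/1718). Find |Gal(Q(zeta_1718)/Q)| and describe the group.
|Gal(Q(zeta_1718)/Q)| = phi(1718) = 858; group ≅ (Z/1718Z)^* ≅ Z/858Z

The n-th cyclotomic polynomial Φ_1718(x) is the minimal polynomial of zeta_1718 over Q and has degree phi(1718) = 858. So Q(zeta_1718) is a degree-858 Galois extension with Galois group (Z/1718Z)^*. By CRT, (Z/1718Z)^* ≅ (Z/2Z)^* × (Z/859Z)^*. Each prime-power unit group is (Z/2Z)^* ≅ trivial group (order 1); (Z/859Z)^* ≅ Z/858Z. Hence Gal(Q(zeta_1718)/Q) ≅ Z/858Z.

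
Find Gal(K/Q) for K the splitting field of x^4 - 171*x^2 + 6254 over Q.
Gal(K/Q) = V_4 (Klein four-group, Z/2Z × Z/2Z)

f factors as (x^2 - 118)(x^2 - 53), so the splitting field is K = Q(sqrt(118), sqrt(53)). The elements 118, 53, 6254 are all non-squares in Q, so sqrt(118) and sqrt(53) generate independent quadratic extensions. Thus [K:Q] = 4 and Gal(K/Q) is generated by the two order-2 automorphisms sqrt(118) ↦ -sqrt(118) and sqrt(53) ↦ -sqrt(53), giving V_4.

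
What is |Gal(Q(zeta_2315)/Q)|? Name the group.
|Gal(Q(zeta_2315)/Q)| = phi(2315) = 1848; group ≅ (Z/2315Z)^* ≅ Z/4Z × Z/462Z

The n-th cyclotomic polynomial Φ_2315(x) is the minimal polynomial of zeta_2315 over Q and has degree phi(2315) = 1848. So Q(zeta_2315) is a degree-1848 Galois extension with Galois group (Z/2315Z)^*. By CRT, (Z/2315Z)^* ≅ (Z/5Z)^* × (Z/463Z)^*. Each prime-power unit group is (Z/5Z)^* ≅ Z/4Z; (Z/463Z)^* ≅ Z/462Z. Hence Gal(Q(zeta_2315)/Q) ≅ Z/4Z × Z/462Z.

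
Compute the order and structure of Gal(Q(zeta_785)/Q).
|Gal(Q(zeta_785)/Q)| = phi(785) = 624; group ≅ (Z/785Z)^* ≅ Z/4Z × Z/156Z

The n-th cyclotomic polynomial Φ_785(x) is the minimal polynomial of zeta_785 over Q and has degree phi(785) = 624. So Q(zeta_785) is a degree-624 Galois extension with Galois group (Z/785Z)^*. By CRT, (Z/785Z)^* ≅ (Z/5Z)^* × (Z/157Z)^*. Each prime-power unit group is (Z/5Z)^* ≅ Z/4Z; (Z/157Z)^* ≅ Z/156Z. Hence Gal(Q(zeta_785)/Q) ≅ Z/4Z × Z/156Z.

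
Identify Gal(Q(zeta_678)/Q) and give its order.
|Gal(Q(zeta_678)/Q)| = phi(678) = 224; group ≅ (Z/678Z)^* ≅ Z/2Z × Z/112Z

The n-th cyclotomic polynomial Φ_678(x) is the minimal polynomial of zeta_678 over Q and has degree phi(678) = 224. So Q(zeta_678) is a degree-224 Galois extension with Galois group (Z/678Z)^*. By CRT, (Z/678Z)^* ≅ (Z/2Z)^* × (Z/3Z)^* × (Z/113Z)^*. Each prime-power unit group is (Z/2Z)^* ≅ trivial group (order 1); (Z/3Z)^* ≅ Z/2Z; (Z/113Z)^* ≅ Z/112Z. Hence Gal(Q(zeta_678)/Q) ≅ Z/2Z × Z/112Z.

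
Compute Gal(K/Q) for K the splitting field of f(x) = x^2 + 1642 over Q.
Gal(K/Q) = Z/2Z (cyclic of order 2)

x^2 + 1642 is irreducible over Q since -1642 is not a rational square. The splitting field Q(sqrt(-1642)) has degree 2 over Q, and its unique nontrivial automorphism is sqrt(-1642) ↦ -sqrt(-1642). Hence Gal(Q(sqrt(-1642))/Q) = Z/2Z.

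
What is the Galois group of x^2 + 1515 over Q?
Gal(K/Q) = Z/2Z (cyclic of order 2)

x^2 + 1515 is irreducible over Q since -1515 is not a rational square. The splitting field Q(sqrt(-1515)) has degree 2 over Q, and its unique nontrivial automorphism is sqrt(-1515) ↦ -sqrt(-1515). Hence Gal(Q(sqrt(-1515))/Q) = Z/2Z.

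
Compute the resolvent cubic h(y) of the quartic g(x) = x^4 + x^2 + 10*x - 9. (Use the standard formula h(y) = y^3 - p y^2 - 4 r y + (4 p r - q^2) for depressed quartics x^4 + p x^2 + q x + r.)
h(y) = y^3 - y^2 + 36*y - 136

Identify coefficients: p = 1, q = 10, r = -9.
Plug into h(y) = y^3 - p y^2 - 4 r y + (4 p r - q^2):
  h(y) = y^3 - (1) y^2 - 4*(-9) y + (4*(1)*(-9) - (10)^2)
       = y^3 + (-1) y^2 + (36) y + (-136).
Simplifying: h(y) = y^3 - y^2 + 36*y - 136.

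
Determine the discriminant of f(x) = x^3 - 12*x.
Δ = 6912

For a depressed cubic x^3 + p x + q the discriminant is Δ = -4 p^3 - 27 q^2 = -4*(-12)^3 - 27*(0)^2 = 6912 - 0 = 6912.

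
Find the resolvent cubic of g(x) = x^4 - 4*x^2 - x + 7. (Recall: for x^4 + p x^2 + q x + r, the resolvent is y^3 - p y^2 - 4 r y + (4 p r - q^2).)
h(y) = y^3 + 4*y^2 - 28*y - 113

Identify coefficients: p = -4, q = -1, r = 7.
Plug into h(y) = y^3 - p y^2 - 4 r y + (4 p r - q^2):
  h(y) = y^3 - (-4) y^2 - 4*(7) y + (4*(-4)*(7) - (-1)^2)
       = y^3 + (4) y^2 + (-28) y + (-113).
Simplifying: h(y) = y^3 + 4*y^2 - 28*y - 113.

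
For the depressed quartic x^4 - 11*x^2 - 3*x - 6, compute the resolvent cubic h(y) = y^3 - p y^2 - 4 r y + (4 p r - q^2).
h(y) = y^3 + 11*y^2 + 24*y + 255

Identify coefficients: p = -11, q = -3, r = -6.
Plug into h(y) = y^3 - p y^2 - 4 r y + (4 p r - q^2):
  h(y) = y^3 - (-11) y^2 - 4*(-6) y + (4*(-11)*(-6) - (-3)^2)
       = y^3 + (11) y^2 + (24) y + (255).
Simplifying: h(y) = y^3 + 11*y^2 + 24*y + 255.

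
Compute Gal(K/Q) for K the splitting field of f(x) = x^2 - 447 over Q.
Gal(K/Q) = Z/2Z (cyclic of order 2)

x^2 - 447 is irreducible over Q since 447 is not a rational square. The splitting field Q(sqrt(447)) has degree 2 over Q, and its unique nontrivial automorphism is sqrt(447) ↦ -sqrt(447). Hence Gal(Q(sqrt(447))/Q) = Z/2Z.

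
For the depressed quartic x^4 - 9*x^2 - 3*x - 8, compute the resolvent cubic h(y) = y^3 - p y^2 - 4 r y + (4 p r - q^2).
h(y) = y^3 + 9*y^2 + 32*y + 279

Identify coefficients: p = -9, q = -3, r = -8.
Plug into h(y) = y^3 - p y^2 - 4 r y + (4 p r - q^2):
  h(y) = y^3 - (-9) y^2 - 4*(-8) y + (4*(-9)*(-8) - (-3)^2)
       = y^3 + (9) y^2 + (32) y + (279).
Simplifying: h(y) = y^3 + 9*y^2 + 32*y + 279.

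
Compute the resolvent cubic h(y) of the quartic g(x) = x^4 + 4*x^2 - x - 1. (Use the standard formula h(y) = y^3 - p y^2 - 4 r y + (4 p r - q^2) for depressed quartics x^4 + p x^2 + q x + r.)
h(y) = y^3 - 4*y^2 + 4*y - 17

Identify coefficients: p = 4, q = -1, r = -1.
Plug into h(y) = y^3 - p y^2 - 4 r y + (4 p r - q^2):
  h(y) = y^3 - (4) y^2 - 4*(-1) y + (4*(4)*(-1) - (-1)^2)
       = y^3 + (-4) y^2 + (4) y + (-17).
Simplifying: h(y) = y^3 - 4*y^2 + 4*y - 17.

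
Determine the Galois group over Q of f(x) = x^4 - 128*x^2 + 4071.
Gal(K/Q) = V_4 (Klein four-group, Z/2Z × Z/2Z)

f factors as (x^2 - 59)(x^2 - 69), so the splitting field is K = Q(sqrt(59), sqrt(69)). The elements 59, 69, 4071 are all non-squares in Q, so sqrt(59) and sqrt(69) generate independent quadratic extensions. Thus [K:Q] = 4 and Gal(K/Q) is generated by the two order-2 automorphisms sqrt(59) ↦ -sqrt(59) and sqrt(69) ↦ -sqrt(69), giving V_4.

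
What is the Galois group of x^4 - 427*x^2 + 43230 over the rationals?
Gal(K/Q) = V_4 (Klein four-group, Z/2Z × Z/2Z)

f factors as (x^2 - 262)(x^2 - 165), so the splitting field is K = Q(sqrt(262), sqrt(165)). The elements 262, 165, 43230 are all non-squares in Q, so sqrt(262) and sqrt(165) generate independent quadratic extensions. Thus [K:Q] = 4 and Gal(K/Q) is generated by the two order-2 automorphisms sqrt(262) ↦ -sqrt(262) and sqrt(165) ↦ -sqrt(165), giving V_4.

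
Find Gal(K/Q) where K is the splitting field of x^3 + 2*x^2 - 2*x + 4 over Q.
Gal(K/Q) = S_3 (symmetric group of order 6)

Compute the discriminant of x^3 + (2)*x^2 + (-2)*x + (4): Δ = -800. Since Δ is not a rational square, the Galois group is not contained in A_3; it must be the full S_3 (irreducibility of the cubic rules out anything smaller).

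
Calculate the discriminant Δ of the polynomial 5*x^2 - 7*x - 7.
Δ = 189

For a quadratic a x^2 + b x + c the discriminant is Δ = b^2 - 4ac = (-7)^2 - 4*(5)*(-7) = 49 - (-140) = 189.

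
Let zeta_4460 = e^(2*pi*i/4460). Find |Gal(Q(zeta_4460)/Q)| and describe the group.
|Gal(Q(zeta_4460)/Q)| = phi(4460) = 1776; group ≅ (Z/4460Z)^* ≅ Z/2Z × Z/4Z × Z/222Z

The n-th cyclotomic polynomial Φ_4460(x) is the minimal polynomial of zeta_4460 over Q and has degree phi(4460) = 1776. So Q(zeta_4460) is a degree-1776 Galois extension with Galois group (Z/4460Z)^*. By CRT, (Z/4460Z)^* ≅ (Z/4Z)^* × (Z/5Z)^* × (Z/223Z)^*. Each prime-power unit group is (Z/4Z)^* ≅ Z/2Z; (Z/5Z)^* ≅ Z/4Z; (Z/223Z)^* ≅ Z/222Z. Hence Gal(Q(zeta_4460)/Q) ≅ Z/2Z × Z/4Z × Z/222Z.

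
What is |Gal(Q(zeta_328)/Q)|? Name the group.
|Gal(Q(zeta_328)/Q)| = phi(328) = 160; group ≅ (Z/328Z)^* ≅ Z/2Z × Z/2Z × Z/40Z

The n-th cyclotomic polynomial Φ_328(x) is the minimal polynomial of zeta_328 over Q and has degree phi(328) = 160. So Q(zeta_328) is a degree-160 Galois extension with Galois group (Z/328Z)^*. By CRT, (Z/328Z)^* ≅ (Z/8Z)^* × (Z/41Z)^*. Each prime-power unit group is (Z/8Z)^* ≅ Z/2Z × Z/2Z; (Z/41Z)^* ≅ Z/40Z. Hence Gal(Q(zeta_328)/Q) ≅ Z/2Z × Z/2Z × Z/40Z.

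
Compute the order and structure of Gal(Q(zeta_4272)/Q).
|Gal(Q(zeta_4272)/Q)| = phi(4272) = 1408; group ≅ (Z/4272Z)^* ≅ Z/2Z × Z/2Z × Z/4Z × Z/88Z

The n-th cyclotomic polynomial Φ_4272(x) is the minimal polynomial of zeta_4272 over Q and has degree phi(4272) = 1408. So Q(zeta_4272) is a degree-1408 Galois extension with Galois group (Z/4272Z)^*. By CRT, (Z/4272Z)^* ≅ (Z/16Z)^* × (Z/3Z)^* × (Z/89Z)^*. Each prime-power unit group is (Z/16Z)^* ≅ Z/2Z × Z/4Z; (Z/3Z)^* ≅ Z/2Z; (Z/89Z)^* ≅ Z/88Z. Hence Gal(Q(zeta_4272)/Q) ≅ Z/2Z × Z/2Z × Z/4Z × Z/88Z.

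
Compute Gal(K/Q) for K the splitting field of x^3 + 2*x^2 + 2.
Gal(K/Q) = S_3 (symmetric group of order 6)

Compute the discriminant of x^3 + (2)*x^2 + (0)*x + (2): Δ = -172. Since Δ is not a rational square, the Galois group is not contained in A_3; it must be the full S_3 (irreducibility of the cubic rules out anything smaller).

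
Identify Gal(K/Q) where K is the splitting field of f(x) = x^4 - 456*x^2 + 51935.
Gal(K/Q) = V_4 (Klein four-group, Z/2Z × Z/2Z)

f factors as (x^2 - 235)(x^2 - 221), so the splitting field is K = Q(sqrt(235), sqrt(221)). The elements 235, 221, 51935 are all non-squares in Q, so sqrt(235) and sqrt(221) generate independent quadratic extensions. Thus [K:Q] = 4 and Gal(K/Q) is generated by the two order-2 automorphisms sqrt(235) ↦ -sqrt(235) and sqrt(221) ↦ -sqrt(221), giving V_4.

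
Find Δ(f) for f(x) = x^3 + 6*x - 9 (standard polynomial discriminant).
Δ = -3051

For a depressed cubic x^3 + p x + q the discriminant is Δ = -4 p^3 - 27 q^2 = -4*(6)^3 - 27*(-9)^2 = -864 - 2187 = -3051.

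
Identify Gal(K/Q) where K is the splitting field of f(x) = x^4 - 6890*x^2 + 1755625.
Gal(K/Q) = Z/2Z (cyclic of order 2)

f factors as (x^2 - 265)(x^2 - 6625), so the splitting field is K = Q(sqrt(265), sqrt(6625)). The squarefree part of 265 is 265 and the squarefree part of 6625 is also 265, so sqrt(265) and sqrt(6625) are both rational multiples of sqrt(265). Hence Q(sqrt(265)) = Q(sqrt(6625)) = Q(sqrt(265)), and the splitting field collapses to a single degree-2 extension with Galois group Z/2Z.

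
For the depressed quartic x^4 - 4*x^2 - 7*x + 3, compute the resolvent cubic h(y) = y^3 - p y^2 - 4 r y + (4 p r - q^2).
h(y) = y^3 + 4*y^2 - 12*y - 97

Identify coefficients: p = -4, q = -7, r = 3.
Plug into h(y) = y^3 - p y^2 - 4 r y + (4 p r - q^2):
  h(y) = y^3 - (-4) y^2 - 4*(3) y + (4*(-4)*(3) - (-7)^2)
       = y^3 + (4) y^2 + (-12) y + (-97).
Simplifying: h(y) = y^3 + 4*y^2 - 12*y - 97.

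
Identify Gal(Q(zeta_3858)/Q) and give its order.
|Gal(Q(zeta_3858)/Q)| = phi(3858) = 1284; group ≅ (Z/3858Z)^* ≅ Z/2Z × Z/642Z

The n-th cyclotomic polynomial Φ_3858(x) is the minimal polynomial of zeta_3858 over Q and has degree phi(3858) = 1284. So Q(zeta_3858) is a degree-1284 Galois extension with Galois group (Z/3858Z)^*. By CRT, (Z/3858Z)^* ≅ (Z/2Z)^* × (Z/3Z)^* × (Z/643Z)^*. Each prime-power unit group is (Z/2Z)^* ≅ trivial group (order 1); (Z/3Z)^* ≅ Z/2Z; (Z/643Z)^* ≅ Z/642Z. Hence Gal(Q(zeta_3858)/Q) ≅ Z/2Z × Z/642Z.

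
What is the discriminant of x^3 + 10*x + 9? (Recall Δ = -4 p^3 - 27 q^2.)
Δ = -6187

For a depressed cubic x^3 + p x + q the discriminant is Δ = -4 p^3 - 27 q^2 = -4*(10)^3 - 27*(9)^2 = -4000 - 2187 = -6187.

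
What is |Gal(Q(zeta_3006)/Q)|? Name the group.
|Gal(Q(zeta_3006)/Q)| = phi(3006) = 996; group ≅ (Z/3006Z)^* ≅ Z/6Z × Z/166Z

The n-th cyclotomic polynomial Φ_3006(x) is the minimal polynomial of zeta_3006 over Q and has degree phi(3006) = 996. So Q(zeta_3006) is a degree-996 Galois extension with Galois group (Z/3006Z)^*. By CRT, (Z/3006Z)^* ≅ (Z/2Z)^* × (Z/9Z)^* × (Z/167Z)^*. Each prime-power unit group is (Z/2Z)^* ≅ trivial group (order 1); (Z/9Z)^* ≅ Z/6Z; (Z/167Z)^* ≅ Z/166Z. Hence Gal(Q(zeta_3006)/Q) ≅ Z/6Z × Z/166Z.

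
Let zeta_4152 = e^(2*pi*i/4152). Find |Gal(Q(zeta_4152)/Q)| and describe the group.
|Gal(Q(zeta_4152)/Q)| = phi(4152) = 1376; group ≅ (Z/4152Z)^* ≅ Z/2Z × Z/2Z × Z/2Z × Z/172Z

The n-th cyclotomic polynomial Φ_4152(x) is the minimal polynomial of zeta_4152 over Q and has degree phi(4152) = 1376. So Q(zeta_4152) is a degree-1376 Galois extension with Galois group (Z/4152Z)^*. By CRT, (Z/4152Z)^* ≅ (Z/8Z)^* × (Z/3Z)^* × (Z/173Z)^*. Each prime-power unit group is (Z/8Z)^* ≅ Z/2Z × Z/2Z; (Z/3Z)^* ≅ Z/2Z; (Z/173Z)^* ≅ Z/172Z. Hence Gal(Q(zeta_4152)/Q) ≅ Z/2Z × Z/2Z × Z/2Z × Z/172Z.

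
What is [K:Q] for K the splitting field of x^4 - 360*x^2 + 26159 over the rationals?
[K:Q] = 4

f factors as (x^2 - 101)(x^2 - 259); the splitting field is K = Q(sqrt(101), sqrt(259)). Since 101, 259, and 26159 are all non-squares in Q, the three subfields Q(sqrt(101)), Q(sqrt(259)), Q(sqrt(26159)) are distinct degree-2 extensions, so [K:Q] = 4 (Klein four Galois group).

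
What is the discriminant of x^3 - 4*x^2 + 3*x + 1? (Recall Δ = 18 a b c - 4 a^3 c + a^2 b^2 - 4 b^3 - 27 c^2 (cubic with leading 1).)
Δ = 49

For x^3 + a x^2 + b x + c the discriminant is Δ = 18 a b c - 4 a^3 c + a^2 b^2 - 4 b^3 - 27 c^2.
Plug a = -4, b = 3, c = 1:
  18*(-4)*(3)*(1) - 4*(-4)^3*(1) + (-4)^2*(3)^2 - 4*(3)^3 - 27*(1)^2
  = -216 + (256) + 144 + (-108) + (-27)
  = 49.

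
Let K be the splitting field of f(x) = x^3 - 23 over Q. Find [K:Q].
[K:Q] = 6

x^3 - 23 has one real root r = 23^(1/3) and two complex roots r*zeta_3, r*zeta_3^2 where zeta_3 = e^(2*pi*i/3). The splitting field is Q(r, zeta_3). [Q(r):Q] = 3 and [Q(zeta_3):Q] = 2 with gcd = 1, so [Q(r, zeta_3):Q] = 3 * 2 = 6.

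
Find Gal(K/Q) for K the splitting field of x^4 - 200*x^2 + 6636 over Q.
Gal(K/Q) = V_4 (Klein four-group, Z/2Z × Z/2Z)

f factors as (x^2 - 158)(x^2 - 42), so the splitting field is K = Q(sqrt(158), sqrt(42)). The elements 158, 42, 6636 are all non-squares in Q, so sqrt(158) and sqrt(42) generate independent quadratic extensions. Thus [K:Q] = 4 and Gal(K/Q) is generated by the two order-2 automorphisms sqrt(158) ↦ -sqrt(158) and sqrt(42) ↦ -sqrt(42), giving V_4.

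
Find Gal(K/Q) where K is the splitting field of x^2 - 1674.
Gal(K/Q) = Z/2Z (cyclic of order 2)

x^2 - 1674 is irreducible over Q since 1674 is not a rational square. The splitting field Q(sqrt(1674)) has degree 2 over Q, and its unique nontrivial automorphism is sqrt(1674) ↦ -sqrt(1674). Hence Gal(Q(sqrt(1674))/Q) = Z/2Z.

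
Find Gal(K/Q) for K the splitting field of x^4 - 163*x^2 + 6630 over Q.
Gal(K/Q) = V_4 (Klein four-group, Z/2Z × Z/2Z)

f factors as (x^2 - 78)(x^2 - 85), so the splitting field is K = Q(sqrt(78), sqrt(85)). The elements 78, 85, 6630 are all non-squares in Q, so sqrt(78) and sqrt(85) generate independent quadratic extensions. Thus [K:Q] = 4 and Gal(K/Q) is generated by the two order-2 automorphisms sqrt(78) ↦ -sqrt(78) and sqrt(85) ↦ -sqrt(85), giving V_4.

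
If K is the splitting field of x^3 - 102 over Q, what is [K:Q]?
[K:Q] = 6

x^3 - 102 has one real root r = 102^(1/3) and two complex roots r*zeta_3, r*zeta_3^2 where zeta_3 = e^(2*pi*i/3). The splitting field is Q(r, zeta_3). [Q(r):Q] = 3 and [Q(zeta_3):Q] = 2 with gcd = 1, so [Q(r, zeta_3):Q] = 3 * 2 = 6.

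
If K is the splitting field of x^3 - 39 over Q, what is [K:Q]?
[K:Q] = 6

x^3 - 39 has one real root r = 39^(1/3) and two complex roots r*zeta_3, r*zeta_3^2 where zeta_3 = e^(2*pi*i/3). The splitting field is Q(r, zeta_3). [Q(r):Q] = 3 and [Q(zeta_3):Q] = 2 with gcd = 1, so [Q(r, zeta_3):Q] = 3 * 2 = 6.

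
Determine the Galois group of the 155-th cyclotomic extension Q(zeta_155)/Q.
|Gal(Q(zeta_155)/Q)| = phi(155) = 120; group ≅ (Z/155Z)^* ≅ Z/4Z × Z/30Z

The n-th cyclotomic polynomial Φ_155(x) is the minimal polynomial of zeta_155 over Q and has degree phi(155) = 120. So Q(zeta_155) is a degree-120 Galois extension with Galois group (Z/155Z)^*. By CRT, (Z/155Z)^* ≅ (Z/5Z)^* × (Z/31Z)^*. Each prime-power unit group is (Z/5Z)^* ≅ Z/4Z; (Z/31Z)^* ≅ Z/30Z. Hence Gal(Q(zeta_155)/Q) ≅ Z/4Z × Z/30Z.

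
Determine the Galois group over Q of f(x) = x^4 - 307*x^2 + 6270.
Gal(K/Q) = V_4 (Klein four-group, Z/2Z × Z/2Z)

f factors as (x^2 - 285)(x^2 - 22), so the splitting field is K = Q(sqrt(285), sqrt(22)). The elements 285, 22, 6270 are all non-squares in Q, so sqrt(285) and sqrt(22) generate independent quadratic extensions. Thus [K:Q] = 4 and Gal(K/Q) is generated by the two order-2 automorphisms sqrt(285) ↦ -sqrt(285) and sqrt(22) ↦ -sqrt(22), giving V_4.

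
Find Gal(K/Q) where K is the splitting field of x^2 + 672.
Gal(K/Q) = Z/2Z (cyclic of order 2)

x^2 + 672 is irreducible over Q since -672 is not a rational square. The splitting field Q(sqrt(-672)) has degree 2 over Q, and its unique nontrivial automorphism is sqrt(-672) ↦ -sqrt(-672). Hence Gal(Q(sqrt(-672))/Q) = Z/2Z.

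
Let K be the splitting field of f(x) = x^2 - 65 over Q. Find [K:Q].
[K:Q] = 2

The polynomial x^2 - 65 is irreducible over Q since 65 is not a perfect square. Its splitting field is Q(sqrt(65)), which has degree 2 over Q.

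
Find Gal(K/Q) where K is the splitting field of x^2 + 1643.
Gal(K/Q) = Z/2Z (cyclic of order 2)

x^2 + 1643 is irreducible over Q since -1643 is not a rational square. The splitting field Q(sqrt(-1643)) has degree 2 over Q, and its unique nontrivial automorphism is sqrt(-1643) ↦ -sqrt(-1643). Hence Gal(Q(sqrt(-1643))/Q) = Z/2Z.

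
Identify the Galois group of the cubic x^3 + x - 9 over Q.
Gal(K/Q) = S_3 (symmetric group of order 6)

Compute the discriminant of x^3 + (0)*x^2 + (1)*x + (-9): Δ = -2191. Since Δ is not a rational square, the Galois group is not contained in A_3; it must be the full S_3 (irreducibility of the cubic rules out anything smaller).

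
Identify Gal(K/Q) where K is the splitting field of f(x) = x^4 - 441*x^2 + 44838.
Gal(K/Q) = V_4 (Klein four-group, Z/2Z × Z/2Z)

f factors as (x^2 - 159)(x^2 - 282), so the splitting field is K = Q(sqrt(159), sqrt(282)). The elements 159, 282, 44838 are all non-squares in Q, so sqrt(159) and sqrt(282) generate independent quadratic extensions. Thus [K:Q] = 4 and Gal(K/Q) is generated by the two order-2 automorphisms sqrt(159) ↦ -sqrt(159) and sqrt(282) ↦ -sqrt(282), giving V_4.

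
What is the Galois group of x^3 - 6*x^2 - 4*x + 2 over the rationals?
Gal(K/Q) = S_3 (symmetric group of order 6)

Compute the discriminant of x^3 + (-6)*x^2 + (-4)*x + (2): Δ = 3316. Since Δ is not a rational square, the Galois group is not contained in A_3; it must be the full S_3 (irreducibility of the cubic rules out anything smaller).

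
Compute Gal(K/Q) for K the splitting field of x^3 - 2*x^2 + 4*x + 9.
Gal(K/Q) = S_3 (symmetric group of order 6)

Compute the discriminant of x^3 + (-2)*x^2 + (4)*x + (9): Δ = -3387. Since Δ is not a rational square, the Galois group is not contained in A_3; it must be the full S_3 (irreducibility of the cubic rules out anything smaller).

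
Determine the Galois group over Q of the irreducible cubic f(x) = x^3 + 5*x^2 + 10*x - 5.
Gal(K/Q) = S_3 (symmetric group of order 6)

Compute the discriminant of x^3 + (5)*x^2 + (10)*x + (-5): Δ = -4175. Since Δ is not a rational square, the Galois group is not contained in A_3; it must be the full S_3 (irreducibility of the cubic rules out anything smaller).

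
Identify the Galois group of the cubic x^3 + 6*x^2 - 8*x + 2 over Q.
Gal(K/Q) = S_3 (symmetric group of order 6)

Compute the discriminant of x^3 + (6)*x^2 + (-8)*x + (2): Δ = 788. Since Δ is not a rational square, the Galois group is not contained in A_3; it must be the full S_3 (irreducibility of the cubic rules out anything smaller).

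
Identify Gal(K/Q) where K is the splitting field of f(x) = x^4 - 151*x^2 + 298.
Gal(K/Q) = V_4 (Klein four-group, Z/2Z × Z/2Z)

f factors as (x^2 - 2)(x^2 - 149), so the splitting field is K = Q(sqrt(2), sqrt(149)). The elements 2, 149, 298 are all non-squares in Q, so sqrt(2) and sqrt(149) generate independent quadratic extensions. Thus [K:Q] = 4 and Gal(K/Q) is generated by the two order-2 automorphisms sqrt(2) ↦ -sqrt(2) and sqrt(149) ↦ -sqrt(149), giving V_4.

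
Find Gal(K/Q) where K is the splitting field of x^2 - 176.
Gal(K/Q) = Z/2Z (cyclic of order 2)

x^2 - 176 is irreducible over Q since 176 is not a rational square. The splitting field Q(sqrt(176)) has degree 2 over Q, and its unique nontrivial automorphism is sqrt(176) ↦ -sqrt(176). Hence Gal(Q(sqrt(176))/Q) = Z/2Z.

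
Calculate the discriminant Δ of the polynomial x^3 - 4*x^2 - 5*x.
Δ = 900

For x^3 + a x^2 + b x + c the discriminant is Δ = 18 a b c - 4 a^3 c + a^2 b^2 - 4 b^3 - 27 c^2.
Plug a = -4, b = -5, c = 0:
  18*(-4)*(-5)*(0) - 4*(-4)^3*(0) + (-4)^2*(-5)^2 - 4*(-5)^3 - 27*(0)^2
  = 0 + (0) + 400 + (500) + (0)
  = 900.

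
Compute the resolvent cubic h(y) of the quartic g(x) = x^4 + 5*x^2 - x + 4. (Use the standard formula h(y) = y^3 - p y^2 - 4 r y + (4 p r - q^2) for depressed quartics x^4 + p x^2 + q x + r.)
h(y) = y^3 - 5*y^2 - 16*y + 79

Identify coefficients: p = 5, q = -1, r = 4.
Plug into h(y) = y^3 - p y^2 - 4 r y + (4 p r - q^2):
  h(y) = y^3 - (5) y^2 - 4*(4) y + (4*(5)*(4) - (-1)^2)
       = y^3 + (-5) y^2 + (-16) y + (79).
Simplifying: h(y) = y^3 - 5*y^2 - 16*y + 79.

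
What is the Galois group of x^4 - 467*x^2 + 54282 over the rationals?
Gal(K/Q) = V_4 (Klein four-group, Z/2Z × Z/2Z)

f factors as (x^2 - 218)(x^2 - 249), so the splitting field is K = Q(sqrt(218), sqrt(249)). The elements 218, 249, 54282 are all non-squares in Q, so sqrt(218) and sqrt(249) generate independent quadratic extensions. Thus [K:Q] = 4 and Gal(K/Q) is generated by the two order-2 automorphisms sqrt(218) ↦ -sqrt(218) and sqrt(249) ↦ -sqrt(249), giving V_4.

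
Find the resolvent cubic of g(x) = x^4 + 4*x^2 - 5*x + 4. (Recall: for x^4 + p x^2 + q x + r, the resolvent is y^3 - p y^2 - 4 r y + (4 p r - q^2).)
h(y) = y^3 - 4*y^2 - 16*y + 39

Identify coefficients: p = 4, q = -5, r = 4.
Plug into h(y) = y^3 - p y^2 - 4 r y + (4 p r - q^2):
  h(y) = y^3 - (4) y^2 - 4*(4) y + (4*(4)*(4) - (-5)^2)
       = y^3 + (-4) y^2 + (-16) y + (39).
Simplifying: h(y) = y^3 - 4*y^2 - 16*y + 39.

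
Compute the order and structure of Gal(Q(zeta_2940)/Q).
|Gal(Q(zeta_2940)/Q)| = phi(2940) = 672; group ≅ (Z/2940Z)^* ≅ Z/2Z × Z/2Z × Z/4Z × Z/42Z

The n-th cyclotomic polynomial Φ_2940(x) is the minimal polynomial of zeta_2940 over Q and has degree phi(2940) = 672. So Q(zeta_2940) is a degree-672 Galois extension with Galois group (Z/2940Z)^*. By CRT, (Z/2940Z)^* ≅ (Z/4Z)^* × (Z/3Z)^* × (Z/5Z)^* × (Z/49Z)^*. Each prime-power unit group is (Z/4Z)^* ≅ Z/2Z; (Z/3Z)^* ≅ Z/2Z; (Z/5Z)^* ≅ Z/4Z; (Z/49Z)^* ≅ Z/42Z. Hence Gal(Q(zeta_2940)/Q) ≅ Z/2Z × Z/2Z × Z/4Z × Z/42Z.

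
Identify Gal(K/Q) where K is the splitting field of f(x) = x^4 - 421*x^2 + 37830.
Gal(K/Q) = V_4 (Klein four-group, Z/2Z × Z/2Z)

f factors as (x^2 - 130)(x^2 - 291), so the splitting field is K = Q(sqrt(130), sqrt(291)). The elements 130, 291, 37830 are all non-squares in Q, so sqrt(130) and sqrt(291) generate independent quadratic extensions. Thus [K:Q] = 4 and Gal(K/Q) is generated by the two order-2 automorphisms sqrt(130) ↦ -sqrt(130) and sqrt(291) ↦ -sqrt(291), giving V_4.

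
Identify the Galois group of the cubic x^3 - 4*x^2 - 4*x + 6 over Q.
Gal(K/Q) = S_3 (symmetric group of order 6)

Compute the discriminant of x^3 + (-4)*x^2 + (-4)*x + (6): Δ = 2804. Since Δ is not a rational square, the Galois group is not contained in A_3; it must be the full S_3 (irreducibility of the cubic rules out anything smaller).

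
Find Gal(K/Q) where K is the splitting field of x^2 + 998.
Gal(K/Q) = Z/2Z (cyclic of order 2)

x^2 + 998 is irreducible over Q since -998 is not a rational square. The splitting field Q(sqrt(-998)) has degree 2 over Q, and its unique nontrivial automorphism is sqrt(-998) ↦ -sqrt(-998). Hence Gal(Q(sqrt(-998))/Q) = Z/2Z.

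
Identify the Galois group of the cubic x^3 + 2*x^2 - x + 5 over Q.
Gal(K/Q) = S_3 (symmetric group of order 6)

Compute the discriminant of x^3 + (2)*x^2 + (-1)*x + (5): Δ = -1007. Since Δ is not a rational square, the Galois group is not contained in A_3; it must be the full S_3 (irreducibility of the cubic rules out anything smaller).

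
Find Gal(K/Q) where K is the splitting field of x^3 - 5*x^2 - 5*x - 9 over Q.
Gal(K/Q) = S_3 (symmetric group of order 6)

Compute the discriminant of x^3 + (-5)*x^2 + (-5)*x + (-9): Δ = -9612. Since Δ is not a rational square, the Galois group is not contained in A_3; it must be the full S_3 (irreducibility of the cubic rules out anything smaller).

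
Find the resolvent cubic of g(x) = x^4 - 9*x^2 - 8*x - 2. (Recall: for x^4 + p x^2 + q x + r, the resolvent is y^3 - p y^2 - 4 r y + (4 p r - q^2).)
h(y) = y^3 + 9*y^2 + 8*y + 8

Identify coefficients: p = -9, q = -8, r = -2.
Plug into h(y) = y^3 - p y^2 - 4 r y + (4 p r - q^2):
  h(y) = y^3 - (-9) y^2 - 4*(-2) y + (4*(-9)*(-2) - (-8)^2)
       = y^3 + (9) y^2 + (8) y + (8).
Simplifying: h(y) = y^3 + 9*y^2 + 8*y + 8.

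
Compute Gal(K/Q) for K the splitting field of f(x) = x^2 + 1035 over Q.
Gal(K/Q) = Z/2Z (cyclic of order 2)

x^2 + 1035 is irreducible over Q since -1035 is not a rational square. The splitting field Q(sqrt(-1035)) has degree 2 over Q, and its unique nontrivial automorphism is sqrt(-1035) ↦ -sqrt(-1035). Hence Gal(Q(sqrt(-1035))/Q) = Z/2Z.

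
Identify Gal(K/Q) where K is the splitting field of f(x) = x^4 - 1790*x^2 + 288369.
Gal(K/Q) = Z/2Z (cyclic of order 2)

f factors as (x^2 - 1611)(x^2 - 179), so the splitting field is K = Q(sqrt(1611), sqrt(179)). The squarefree part of 1611 is 179 and the squarefree part of 179 is also 179, so sqrt(1611) and sqrt(179) are both rational multiples of sqrt(179). Hence Q(sqrt(1611)) = Q(sqrt(179)) = Q(sqrt(179)), and the splitting field collapses to a single degree-2 extension with Galois group Z/2Z.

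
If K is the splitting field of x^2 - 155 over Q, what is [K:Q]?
[K:Q] = 2

The polynomial x^2 - 155 is irreducible over Q since 155 is not a perfect square. Its splitting field is Q(sqrt(155)), which has degree 2 over Q.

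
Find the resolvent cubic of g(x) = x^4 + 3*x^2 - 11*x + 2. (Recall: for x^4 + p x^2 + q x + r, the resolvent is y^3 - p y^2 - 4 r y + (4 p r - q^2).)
h(y) = y^3 - 3*y^2 - 8*y - 97

Identify coefficients: p = 3, q = -11, r = 2.
Plug into h(y) = y^3 - p y^2 - 4 r y + (4 p r - q^2):
  h(y) = y^3 - (3) y^2 - 4*(2) y + (4*(3)*(2) - (-11)^2)
       = y^3 + (-3) y^2 + (-8) y + (-97).
Simplifying: h(y) = y^3 - 3*y^2 - 8*y - 97.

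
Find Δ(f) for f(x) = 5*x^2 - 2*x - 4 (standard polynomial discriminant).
Δ = 84

For a quadratic a x^2 + b x + c the discriminant is Δ = b^2 - 4ac = (-2)^2 - 4*(5)*(-4) = 4 - (-80) = 84.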